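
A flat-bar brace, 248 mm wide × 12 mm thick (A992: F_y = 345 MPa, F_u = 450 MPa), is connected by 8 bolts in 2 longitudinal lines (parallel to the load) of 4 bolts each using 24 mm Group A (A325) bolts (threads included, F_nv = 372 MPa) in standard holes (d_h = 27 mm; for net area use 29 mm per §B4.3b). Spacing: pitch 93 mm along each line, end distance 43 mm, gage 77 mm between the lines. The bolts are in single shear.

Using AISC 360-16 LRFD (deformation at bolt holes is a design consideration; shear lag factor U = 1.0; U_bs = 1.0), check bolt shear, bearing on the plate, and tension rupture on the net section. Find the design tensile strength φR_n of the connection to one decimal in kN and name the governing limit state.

769.5 kN (net-section rupture governs)

Bolt shear: A_b = π(24)²/4 = 452.39 mm². φR_n = 0.75 × 372 × 452.39 × 8 × 1 = 1009.7 kN.
Bearing (12 mm plate, F_u = 450 MPa): end bolts L_c = 43 − 27/2 = 29.5, R_n = min(1.2×29.5×12×450, 2.4×24×12×450) = 191.16 kN/bolt; interior L_c = 93 − 27 = 66, R_n = 311.04 kN/bolt. φR_n = 0.75 × (2×191.16 + 6×311.04) = 1686.4 kN.
Tension rupture (net): A_n = (248 − 2×29)×12 = 2280 mm² (U = 1.0, A_e = A_n). φR_n = 0.75 × 450 × 2280 = 769.5 kN.
Governing: min(1009.7, 1686.4, 769.5) = 769.5 kN → net-section rupture.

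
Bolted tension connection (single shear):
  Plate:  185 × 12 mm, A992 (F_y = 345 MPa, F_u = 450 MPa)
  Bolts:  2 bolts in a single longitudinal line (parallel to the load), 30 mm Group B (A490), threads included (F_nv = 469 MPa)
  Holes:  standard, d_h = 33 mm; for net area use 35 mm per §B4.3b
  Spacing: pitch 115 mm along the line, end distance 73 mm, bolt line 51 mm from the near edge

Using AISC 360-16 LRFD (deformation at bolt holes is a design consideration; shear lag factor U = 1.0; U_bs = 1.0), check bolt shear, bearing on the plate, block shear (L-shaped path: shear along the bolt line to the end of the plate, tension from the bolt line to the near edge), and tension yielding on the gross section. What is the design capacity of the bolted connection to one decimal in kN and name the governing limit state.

464.9 kN (block shear governs)

Bolt shear: A_b = π(30)²/4 = 706.86 mm². φR_n = 0.75 × 469 × 706.86 × 2 × 1 = 497.3 kN.
Bearing (12 mm plate, F_u = 450 MPa): end bolts L_c = 73 − 33/2 = 56.5, R_n = min(1.2×56.5×12×450, 2.4×30×12×450) = 366.12 kN/bolt; interior L_c = 115 − 33 = 82, R_n = 388.8 kN/bolt. φR_n = 0.75 × (1×366.12 + 1×388.8) = 566.2 kN.
Block shear: shear path 1×[73+1×115] = 1×188 mm, A_gv = 2256, A_nv = 1×(188 − 1.5×35)×12 = 1626 mm²; tension to near edge: (51 − 0.5×35)×12 = 402 mm². R_n = min(0.6×450×1626, 0.6×345×2256) + 1.0×450×402 = min(439.02, 466.99) + 180.9 = 619.92 kN. φR_n = 0.75 × 619.92 = 464.9 kN.
Tension yield (gross): A_g = 185×12 = 2220 mm². φR_n = 0.90 × 345 × 2220 = 689.3 kN.
Governing: min(497.3, 566.2, 464.9, 689.3) = 464.9 kN → block shear.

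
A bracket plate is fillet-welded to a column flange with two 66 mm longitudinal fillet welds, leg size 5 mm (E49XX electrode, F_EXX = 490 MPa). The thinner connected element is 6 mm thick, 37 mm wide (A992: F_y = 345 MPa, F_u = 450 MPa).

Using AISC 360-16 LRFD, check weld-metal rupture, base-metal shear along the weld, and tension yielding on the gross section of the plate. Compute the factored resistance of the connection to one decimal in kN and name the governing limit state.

68.9 kN (gross-section yield governs)

Weld metal: throat = 0.707×5 = 3.535 mm, L = 2×66 = 132 mm. φR_n = 0.75 × 0.6 × 490 × 3.535 × 132 = 102.9 kN.
Base metal shear (6 mm plate): yield φR_n = 1.0×0.6×345×6×132 = 163.9 kN; rupture φR_n = 0.75×0.6×450×6×132 = 160.4 kN; take 160.4 kN (rupture).
Tension yield (gross): A_g = 37×6 = 222 mm². φR_n = 0.90 × 345 × 222 = 68.9 kN.
Governing: min(102.9, 160.4, 68.9) = 68.9 kN → gross-section yield.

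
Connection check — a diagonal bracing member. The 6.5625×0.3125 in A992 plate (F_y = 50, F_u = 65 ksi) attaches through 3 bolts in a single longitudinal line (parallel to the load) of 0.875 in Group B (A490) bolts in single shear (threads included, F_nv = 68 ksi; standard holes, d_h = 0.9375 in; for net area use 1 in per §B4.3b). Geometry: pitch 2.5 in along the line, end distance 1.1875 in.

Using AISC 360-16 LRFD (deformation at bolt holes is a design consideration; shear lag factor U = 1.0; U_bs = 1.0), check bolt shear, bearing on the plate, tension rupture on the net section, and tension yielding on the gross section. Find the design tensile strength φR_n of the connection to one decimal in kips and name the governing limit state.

Bolt shear: A_b = π(0.875)²/4 = 0.60132 in². φR_n = 0.75 × 68 × 0.60132 × 3 × 1 = 92.0 kips.
Bearing (0.3125 in plate, F_u = 65 ksi): end bolts L_c = 1.1875 − 0.9375/2 = 0.71875, R_n = min(1.2×0.71875×0.3125×65, 2.4×0.875×0.3125×65) = 17.52 kips/bolt; interior L_c = 2.5 − 0.9375 = 1.5625, R_n = 38.086 kips/bolt. φR_n = 0.75 × (1×17.52 + 2×38.086) = 70.3 kips.
Tension rupture (net): A_n = (6.5625 − 1×1)×0.3125 = 1.7383 in² (U = 1.0, A_e = A_n). φR_n = 0.75 × 65 × 1.7383 = 84.7 kips.
Tension yield (gross): A_g = 6.5625×0.3125 = 2.0508 in². φR_n = 0.90 × 50 × 2.0508 = 92.3 kips.
Governing: min(92.0, 70.3, 84.7, 92.3) = 70.3 kips → bearing.

70.3 kips (bearing governs)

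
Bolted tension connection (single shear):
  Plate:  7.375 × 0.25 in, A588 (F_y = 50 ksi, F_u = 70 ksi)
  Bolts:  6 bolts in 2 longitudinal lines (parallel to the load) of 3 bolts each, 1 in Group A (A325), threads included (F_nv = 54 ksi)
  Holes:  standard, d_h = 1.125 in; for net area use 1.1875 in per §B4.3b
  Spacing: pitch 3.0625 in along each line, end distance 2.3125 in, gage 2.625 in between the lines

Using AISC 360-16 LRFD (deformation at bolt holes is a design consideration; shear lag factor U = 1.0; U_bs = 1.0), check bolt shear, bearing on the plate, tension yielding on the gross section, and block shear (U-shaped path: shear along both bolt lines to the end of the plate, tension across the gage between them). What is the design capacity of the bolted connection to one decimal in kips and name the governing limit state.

83.0 kips (gross-section yield governs)

Bolt shear: A_b = π(1)²/4 = 0.7854 in². φR_n = 0.75 × 54 × 0.7854 × 6 × 1 = 190.9 kips.
Bearing (0.25 in plate, F_u = 70 ksi): end bolts L_c = 2.3125 − 1.125/2 = 1.75, R_n = min(1.2×1.75×0.25×70, 2.4×1×0.25×70) = 36.75 kips/bolt; interior L_c = 3.0625 − 1.125 = 1.9375, R_n = 40.688 kips/bolt. φR_n = 0.75 × (2×36.75 + 4×40.688) = 177.2 kips.
Tension yield (gross): A_g = 7.375×0.25 = 1.8438 in². φR_n = 0.90 × 50 × 1.8438 = 83.0 kips.
Block shear: shear path 2×[2.3125+2×3.0625] = 2×8.4375 in, A_gv = 4.2188, A_nv = 2×(8.4375 − 2.5×1.1875)×0.25 = 2.7344 in²; tension across gage: (2.625 − 1×1.1875)×0.25 = 0.35938 in². R_n = min(0.6×70×2.7344, 0.6×50×4.2188) + 1.0×70×0.35938 = min(114.84, 126.56) + 25.157 = 140 kips. φR_n = 0.75 × 140 = 105.0 kips.
Governing: min(190.9, 177.2, 83.0, 105.0) = 83.0 kips → gross-section yield.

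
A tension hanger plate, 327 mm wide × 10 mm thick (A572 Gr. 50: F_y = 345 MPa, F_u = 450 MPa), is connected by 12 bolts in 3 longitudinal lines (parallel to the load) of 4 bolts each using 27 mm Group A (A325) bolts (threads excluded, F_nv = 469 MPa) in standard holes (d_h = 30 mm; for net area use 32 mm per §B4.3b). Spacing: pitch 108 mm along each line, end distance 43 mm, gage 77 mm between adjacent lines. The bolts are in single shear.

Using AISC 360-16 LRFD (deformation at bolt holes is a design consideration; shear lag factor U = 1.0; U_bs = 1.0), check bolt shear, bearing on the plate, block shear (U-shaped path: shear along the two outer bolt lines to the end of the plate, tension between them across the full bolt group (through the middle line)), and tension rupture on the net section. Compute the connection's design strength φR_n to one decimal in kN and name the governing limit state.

779.6 kN (net-section rupture governs)

Bolt shear: A_b = π(27)²/4 = 572.56 mm². φR_n = 0.75 × 469 × 572.56 × 12 × 1 = 2416.8 kN.
Bearing (10 mm plate, F_u = 450 MPa): end bolts L_c = 43 − 30/2 = 28, R_n = min(1.2×28×10×450, 2.4×27×10×450) = 151.2 kN/bolt; interior L_c = 108 − 30 = 78, R_n = 291.6 kN/bolt. φR_n = 0.75 × (3×151.2 + 9×291.6) = 2308.5 kN.
Block shear: shear path 2×[43+3×108] = 2×367 mm, A_gv = 7340, A_nv = 2×(367 − 3.5×32)×10 = 5100 mm²; tension across gage: (154 − 2×32)×10 = 900 mm². R_n = min(0.6×450×5100, 0.6×345×7340) + 1.0×450×900 = min(1377, 1519.4) + 405 = 1782 kN. φR_n = 0.75 × 1782 = 1336.5 kN.
Tension rupture (net): A_n = (327 − 3×32)×10 = 2310 mm² (U = 1.0, A_e = A_n). φR_n = 0.75 × 450 × 2310 = 779.6 kN.
Governing: min(2416.8, 2308.5, 1336.5, 779.6) = 779.6 kN → net-section rupture.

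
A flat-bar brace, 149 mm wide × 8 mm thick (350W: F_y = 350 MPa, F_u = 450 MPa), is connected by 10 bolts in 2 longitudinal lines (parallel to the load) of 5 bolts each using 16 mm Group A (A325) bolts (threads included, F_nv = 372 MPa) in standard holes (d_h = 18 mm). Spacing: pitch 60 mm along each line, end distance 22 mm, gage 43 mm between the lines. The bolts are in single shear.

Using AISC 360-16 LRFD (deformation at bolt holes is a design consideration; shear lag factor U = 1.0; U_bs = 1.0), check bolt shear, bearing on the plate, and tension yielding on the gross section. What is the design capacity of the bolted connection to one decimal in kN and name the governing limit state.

Bolt shear: A_b = π(16)²/4 = 201.06 mm². φR_n = 0.75 × 372 × 201.06 × 10 × 1 = 561.0 kN.
Bearing (8 mm plate, F_u = 450 MPa): end bolts L_c = 22 − 18/2 = 13, R_n = min(1.2×13×8×450, 2.4×16×8×450) = 56.16 kN/bolt; interior L_c = 60 − 18 = 42, R_n = 138.24 kN/bolt. φR_n = 0.75 × (2×56.16 + 8×138.24) = 913.7 kN.
Tension yield (gross): A_g = 149×8 = 1192 mm². φR_n = 0.90 × 350 × 1192 = 375.5 kN.
Governing: min(561.0, 913.7, 375.5) = 375.5 kN → gross-section yield.

375.5 kN (gross-section yield governs)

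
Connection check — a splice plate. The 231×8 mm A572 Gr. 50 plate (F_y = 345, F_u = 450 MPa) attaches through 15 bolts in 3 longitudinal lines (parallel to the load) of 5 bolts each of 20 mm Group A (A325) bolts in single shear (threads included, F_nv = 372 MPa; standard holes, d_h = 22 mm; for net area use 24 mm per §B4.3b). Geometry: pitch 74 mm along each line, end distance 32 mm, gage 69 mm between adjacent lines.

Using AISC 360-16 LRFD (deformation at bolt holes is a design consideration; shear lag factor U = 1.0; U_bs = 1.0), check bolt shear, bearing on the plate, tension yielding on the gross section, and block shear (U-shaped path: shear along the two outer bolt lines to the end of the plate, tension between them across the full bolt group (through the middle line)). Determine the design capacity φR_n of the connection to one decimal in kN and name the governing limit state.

573.8 kN (gross-section yield governs)

Bolt shear: A_b = π(20)²/4 = 314.16 mm². φR_n = 0.75 × 372 × 314.16 × 15 × 1 = 1314.8 kN.
Bearing (8 mm plate, F_u = 450 MPa): end bolts L_c = 32 − 22/2 = 21, R_n = min(1.2×21×8×450, 2.4×20×8×450) = 90.72 kN/bolt; interior L_c = 74 − 22 = 52, R_n = 172.8 kN/bolt. φR_n = 0.75 × (3×90.72 + 12×172.8) = 1759.3 kN.
Tension yield (gross): A_g = 231×8 = 1848 mm². φR_n = 0.90 × 345 × 1848 = 573.8 kN.
Block shear: shear path 2×[32+4×74] = 2×328 mm, A_gv = 5248, A_nv = 2×(328 − 4.5×24)×8 = 3520 mm²; tension across gage: (138 − 2×24)×8 = 720 mm². R_n = min(0.6×450×3520, 0.6×345×5248) + 1.0×450×720 = min(950.4, 1086.3) + 324 = 1274.4 kN. φR_n = 0.75 × 1274.4 = 955.8 kN.
Governing: min(1314.8, 1759.3, 573.8, 955.8) = 573.8 kN → gross-section yield.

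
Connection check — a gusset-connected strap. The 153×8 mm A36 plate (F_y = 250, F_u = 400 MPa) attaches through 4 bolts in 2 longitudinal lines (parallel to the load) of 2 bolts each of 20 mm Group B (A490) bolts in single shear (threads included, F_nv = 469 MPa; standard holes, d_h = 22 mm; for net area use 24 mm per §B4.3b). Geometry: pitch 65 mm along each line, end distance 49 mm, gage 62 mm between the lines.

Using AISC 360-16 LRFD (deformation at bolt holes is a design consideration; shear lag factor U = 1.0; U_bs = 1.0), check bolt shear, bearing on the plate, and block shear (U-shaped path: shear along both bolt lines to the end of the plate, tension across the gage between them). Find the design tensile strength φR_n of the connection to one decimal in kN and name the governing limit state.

Bolt shear: A_b = π(20)²/4 = 314.16 mm². φR_n = 0.75 × 469 × 314.16 × 4 × 1 = 442.0 kN.
Bearing (8 mm plate, F_u = 400 MPa): end bolts L_c = 49 − 22/2 = 38, R_n = min(1.2×38×8×400, 2.4×20×8×400) = 145.92 kN/bolt; interior L_c = 65 − 22 = 43, R_n = 153.6 kN/bolt. φR_n = 0.75 × (2×145.92 + 2×153.6) = 449.3 kN.
Block shear: shear path 2×[49+1×65] = 2×114 mm, A_gv = 1824, A_nv = 2×(114 − 1.5×24)×8 = 1248 mm²; tension across gage: (62 − 1×24)×8 = 304 mm². R_n = min(0.6×400×1248, 0.6×250×1824) + 1.0×400×304 = min(299.52, 273.6) + 121.6 = 395.2 kN. φR_n = 0.75 × 395.2 = 296.4 kN.
Governing: min(442.0, 449.3, 296.4) = 296.4 kN → block shear.

296.4 kN (block shear governs)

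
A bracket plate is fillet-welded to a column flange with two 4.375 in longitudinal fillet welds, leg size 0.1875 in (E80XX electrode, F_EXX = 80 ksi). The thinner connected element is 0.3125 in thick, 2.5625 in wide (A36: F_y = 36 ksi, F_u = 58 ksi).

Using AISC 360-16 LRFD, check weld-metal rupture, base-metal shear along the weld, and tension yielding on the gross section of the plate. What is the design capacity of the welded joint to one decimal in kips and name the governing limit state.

25.9 kips (gross-section yield governs)

Weld metal: throat = 0.707×0.1875 = 0.13256 in, L = 2×4.375 = 8.75 in. φR_n = 0.75 × 0.6 × 80 × 0.13256 × 8.75 = 41.8 kips.
Base metal shear (0.3125 in plate): yield φR_n = 1.0×0.6×36×0.3125×8.75 = 59.1 kips; rupture φR_n = 0.75×0.6×58×0.3125×8.75 = 71.4 kips; take 59.1 kips (yield).
Tension yield (gross): A_g = 2.5625×0.3125 = 0.80078 in². φR_n = 0.90 × 36 × 0.80078 = 25.9 kips.
Governing: min(41.8, 59.1, 25.9) = 25.9 kips → gross-section yield.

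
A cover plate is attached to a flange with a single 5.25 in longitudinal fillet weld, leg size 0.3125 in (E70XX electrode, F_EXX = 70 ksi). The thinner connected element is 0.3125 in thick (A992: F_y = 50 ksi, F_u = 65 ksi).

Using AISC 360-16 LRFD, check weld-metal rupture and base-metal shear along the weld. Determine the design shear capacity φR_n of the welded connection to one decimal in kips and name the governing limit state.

Weld metal: throat = 0.707×0.3125 = 0.22094 in, L = 5.25 in. φR_n = 0.75 × 0.6 × 70 × 0.22094 × 5.25 = 36.5 kips.
Base metal shear (0.3125 in plate): yield φR_n = 1.0×0.6×50×0.3125×5.25 = 49.2 kips; rupture φR_n = 0.75×0.6×65×0.3125×5.25 = 48.0 kips; take 48.0 kips (rupture).
Governing: min(36.5, 48.0) = 36.5 kips → weld metal.

36.5 kips (weld metal governs)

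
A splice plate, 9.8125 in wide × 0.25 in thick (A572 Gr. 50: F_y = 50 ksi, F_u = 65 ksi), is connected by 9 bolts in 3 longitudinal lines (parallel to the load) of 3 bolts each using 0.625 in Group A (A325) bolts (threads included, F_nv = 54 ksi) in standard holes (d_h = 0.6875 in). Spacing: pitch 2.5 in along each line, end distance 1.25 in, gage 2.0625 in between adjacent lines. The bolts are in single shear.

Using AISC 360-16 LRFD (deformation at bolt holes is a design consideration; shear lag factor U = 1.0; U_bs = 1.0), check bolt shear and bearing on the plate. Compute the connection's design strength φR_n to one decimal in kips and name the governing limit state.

111.8 kips (bolt shear governs)

Bolt shear: A_b = π(0.625)²/4 = 0.3068 in². φR_n = 0.75 × 54 × 0.3068 × 9 × 1 = 111.8 kips.
Bearing (0.25 in plate, F_u = 65 ksi): end bolts L_c = 1.25 − 0.6875/2 = 0.90625, R_n = min(1.2×0.90625×0.25×65, 2.4×0.625×0.25×65) = 17.672 kips/bolt; interior L_c = 2.5 − 0.6875 = 1.8125, R_n = 24.375 kips/bolt. φR_n = 0.75 × (3×17.672 + 6×24.375) = 149.4 kips.
Governing: min(111.8, 149.4) = 111.8 kips → bolt shear.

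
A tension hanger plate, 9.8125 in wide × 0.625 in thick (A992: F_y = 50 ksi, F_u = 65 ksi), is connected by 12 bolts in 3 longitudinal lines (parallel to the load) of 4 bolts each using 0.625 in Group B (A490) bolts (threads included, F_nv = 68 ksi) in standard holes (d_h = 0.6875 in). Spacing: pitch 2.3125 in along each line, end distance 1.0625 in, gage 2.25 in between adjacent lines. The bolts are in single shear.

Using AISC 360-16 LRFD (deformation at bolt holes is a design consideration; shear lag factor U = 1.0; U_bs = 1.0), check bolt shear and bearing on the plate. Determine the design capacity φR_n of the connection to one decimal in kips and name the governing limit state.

Bolt shear: A_b = π(0.625)²/4 = 0.3068 in². φR_n = 0.75 × 68 × 0.3068 × 12 × 1 = 187.8 kips.
Bearing (0.625 in plate, F_u = 65 ksi): end bolts L_c = 1.0625 − 0.6875/2 = 0.71875, R_n = min(1.2×0.71875×0.625×65, 2.4×0.625×0.625×65) = 35.039 kips/bolt; interior L_c = 2.3125 − 0.6875 = 1.625, R_n = 60.938 kips/bolt. φR_n = 0.75 × (3×35.039 + 9×60.938) = 490.2 kips.
Governing: min(187.8, 490.2) = 187.8 kips → bolt shear.

187.8 kips (bolt shear governs)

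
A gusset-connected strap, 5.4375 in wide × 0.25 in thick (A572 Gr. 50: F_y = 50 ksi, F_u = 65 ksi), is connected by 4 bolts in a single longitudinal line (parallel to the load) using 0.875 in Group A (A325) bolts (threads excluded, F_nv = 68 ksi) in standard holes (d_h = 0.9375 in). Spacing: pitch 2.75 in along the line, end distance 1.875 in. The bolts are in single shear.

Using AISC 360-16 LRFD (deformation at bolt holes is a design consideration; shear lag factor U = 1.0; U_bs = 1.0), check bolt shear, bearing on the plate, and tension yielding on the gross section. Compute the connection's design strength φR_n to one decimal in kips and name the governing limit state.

Bolt shear: A_b = π(0.875)²/4 = 0.60132 in². φR_n = 0.75 × 68 × 0.60132 × 4 × 1 = 122.7 kips.
Bearing (0.25 in plate, F_u = 65 ksi): end bolts L_c = 1.875 − 0.9375/2 = 1.40625, R_n = min(1.2×1.40625×0.25×65, 2.4×0.875×0.25×65) = 27.422 kips/bolt; interior L_c = 2.75 − 0.9375 = 1.8125, R_n = 34.125 kips/bolt. φR_n = 0.75 × (1×27.422 + 3×34.125) = 97.3 kips.
Tension yield (gross): A_g = 5.4375×0.25 = 1.3594 in². φR_n = 0.90 × 50 × 1.3594 = 61.2 kips.
Governing: min(122.7, 97.3, 61.2) = 61.2 kips → gross-section yield.

61.2 kips (gross-section yield governs)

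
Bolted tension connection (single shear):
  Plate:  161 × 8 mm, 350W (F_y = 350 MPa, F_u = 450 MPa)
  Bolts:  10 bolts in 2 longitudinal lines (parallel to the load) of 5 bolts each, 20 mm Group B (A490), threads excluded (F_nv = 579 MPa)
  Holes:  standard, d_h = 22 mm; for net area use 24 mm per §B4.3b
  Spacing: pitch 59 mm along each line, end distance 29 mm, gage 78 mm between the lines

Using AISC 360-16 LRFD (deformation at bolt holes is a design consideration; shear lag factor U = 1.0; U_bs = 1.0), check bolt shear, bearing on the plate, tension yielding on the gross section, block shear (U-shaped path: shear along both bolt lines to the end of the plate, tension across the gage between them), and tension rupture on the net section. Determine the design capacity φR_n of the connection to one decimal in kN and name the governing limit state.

Bolt shear: A_b = π(20)²/4 = 314.16 mm². φR_n = 0.75 × 579 × 314.16 × 10 × 1 = 1364.2 kN.
Bearing (8 mm plate, F_u = 450 MPa): end bolts L_c = 29 − 22/2 = 18, R_n = min(1.2×18×8×450, 2.4×20×8×450) = 77.76 kN/bolt; interior L_c = 59 − 22 = 37, R_n = 159.84 kN/bolt. φR_n = 0.75 × (2×77.76 + 8×159.84) = 1075.7 kN.
Tension yield (gross): A_g = 161×8 = 1288 mm². φR_n = 0.90 × 350 × 1288 = 405.7 kN.
Block shear: shear path 2×[29+4×59] = 2×265 mm, A_gv = 4240, A_nv = 2×(265 − 4.5×24)×8 = 2512 mm²; tension across gage: (78 − 1×24)×8 = 432 mm². R_n = min(0.6×450×2512, 0.6×350×4240) + 1.0×450×432 = min(678.24, 890.4) + 194.4 = 872.64 kN. φR_n = 0.75 × 872.64 = 654.5 kN.
Tension rupture (net): A_n = (161 − 2×24)×8 = 904 mm² (U = 1.0, A_e = A_n). φR_n = 0.75 × 450 × 904 = 305.1 kN.
Governing: min(1364.2, 1075.7, 405.7, 654.5, 305.1) = 305.1 kN → net-section rupture.

305.1 kN (net-section rupture governs)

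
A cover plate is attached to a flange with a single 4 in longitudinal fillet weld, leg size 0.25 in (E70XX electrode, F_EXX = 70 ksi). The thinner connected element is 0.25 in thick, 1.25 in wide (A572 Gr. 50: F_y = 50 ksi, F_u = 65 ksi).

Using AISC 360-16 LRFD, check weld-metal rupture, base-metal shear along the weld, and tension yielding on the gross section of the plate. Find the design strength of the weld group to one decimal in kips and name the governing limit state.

14.1 kips (gross-section yield governs)

Weld metal: throat = 0.707×0.25 = 0.17675 in, L = 4 in. φR_n = 0.75 × 0.6 × 70 × 0.17675 × 4 = 22.3 kips.
Base metal shear (0.25 in plate): yield φR_n = 1.0×0.6×50×0.25×4 = 30.0 kips; rupture φR_n = 0.75×0.6×65×0.25×4 = 29.3 kips; take 29.3 kips (rupture).
Tension yield (gross): A_g = 1.25×0.25 = 0.3125 in². φR_n = 0.90 × 50 × 0.3125 = 14.1 kips.
Governing: min(22.3, 29.3, 14.1) = 14.1 kips → gross-section yield.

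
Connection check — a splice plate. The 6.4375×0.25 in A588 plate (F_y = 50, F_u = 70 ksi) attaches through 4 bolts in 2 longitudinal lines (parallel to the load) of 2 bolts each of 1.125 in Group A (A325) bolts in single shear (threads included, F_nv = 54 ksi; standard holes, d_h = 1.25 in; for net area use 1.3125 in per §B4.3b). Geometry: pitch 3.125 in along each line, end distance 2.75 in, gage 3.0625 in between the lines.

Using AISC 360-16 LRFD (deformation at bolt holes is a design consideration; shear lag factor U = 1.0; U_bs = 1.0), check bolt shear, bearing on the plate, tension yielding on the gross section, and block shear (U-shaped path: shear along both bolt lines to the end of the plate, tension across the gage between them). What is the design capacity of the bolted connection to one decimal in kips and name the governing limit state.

Bolt shear: A_b = π(1.125)²/4 = 0.99402 in². φR_n = 0.75 × 54 × 0.99402 × 4 × 1 = 161.0 kips.
Bearing (0.25 in plate, F_u = 70 ksi): end bolts L_c = 2.75 − 1.25/2 = 2.125, R_n = min(1.2×2.125×0.25×70, 2.4×1.125×0.25×70) = 44.625 kips/bolt; interior L_c = 3.125 − 1.25 = 1.875, R_n = 39.375 kips/bolt. φR_n = 0.75 × (2×44.625 + 2×39.375) = 126.0 kips.
Tension yield (gross): A_g = 6.4375×0.25 = 1.6094 in². φR_n = 0.90 × 50 × 1.6094 = 72.4 kips.
Block shear: shear path 2×[2.75+1×3.125] = 2×5.875 in, A_gv = 2.9375, A_nv = 2×(5.875 − 1.5×1.3125)×0.25 = 1.9531 in²; tension across gage: (3.0625 − 1×1.3125)×0.25 = 0.4375 in². R_n = min(0.6×70×1.9531, 0.6×50×2.9375) + 1.0×70×0.4375 = min(82.03, 88.125) + 30.625 = 112.66 kips. φR_n = 0.75 × 112.66 = 84.5 kips.
Governing: min(161.0, 126.0, 72.4, 84.5) = 72.4 kips → gross-section yield.

72.4 kips (gross-section yield governs)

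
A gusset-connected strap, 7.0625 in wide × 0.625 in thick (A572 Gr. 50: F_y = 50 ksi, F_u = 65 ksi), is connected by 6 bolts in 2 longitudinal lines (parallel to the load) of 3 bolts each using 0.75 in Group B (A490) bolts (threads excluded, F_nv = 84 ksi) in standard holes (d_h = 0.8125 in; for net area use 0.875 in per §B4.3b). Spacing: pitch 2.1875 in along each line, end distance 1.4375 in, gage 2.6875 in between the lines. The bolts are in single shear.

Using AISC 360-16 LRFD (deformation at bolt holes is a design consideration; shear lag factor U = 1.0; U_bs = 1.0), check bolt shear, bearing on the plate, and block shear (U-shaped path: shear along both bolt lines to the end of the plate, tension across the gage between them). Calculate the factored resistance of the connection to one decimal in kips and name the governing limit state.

Bolt shear: A_b = π(0.75)²/4 = 0.44179 in². φR_n = 0.75 × 84 × 0.44179 × 6 × 1 = 167.0 kips.
Bearing (0.625 in plate, F_u = 65 ksi): end bolts L_c = 1.4375 − 0.8125/2 = 1.03125, R_n = min(1.2×1.03125×0.625×65, 2.4×0.75×0.625×65) = 50.273 kips/bolt; interior L_c = 2.1875 − 0.8125 = 1.375, R_n = 67.031 kips/bolt. φR_n = 0.75 × (2×50.273 + 4×67.031) = 276.5 kips.
Block shear: shear path 2×[1.4375+2×2.1875] = 2×5.8125 in, A_gv = 7.2656, A_nv = 2×(5.8125 − 2.5×0.875)×0.625 = 4.5313 in²; tension across gage: (2.6875 − 1×0.875)×0.625 = 1.1328 in². R_n = min(0.6×65×4.5313, 0.6×50×7.2656) + 1.0×65×1.1328 = min(176.72, 217.97) + 73.632 = 250.35 kips. φR_n = 0.75 × 250.35 = 187.8 kips.
Governing: min(167.0, 276.5, 187.8) = 167.0 kips → bolt shear.

167.0 kips (bolt shear governs)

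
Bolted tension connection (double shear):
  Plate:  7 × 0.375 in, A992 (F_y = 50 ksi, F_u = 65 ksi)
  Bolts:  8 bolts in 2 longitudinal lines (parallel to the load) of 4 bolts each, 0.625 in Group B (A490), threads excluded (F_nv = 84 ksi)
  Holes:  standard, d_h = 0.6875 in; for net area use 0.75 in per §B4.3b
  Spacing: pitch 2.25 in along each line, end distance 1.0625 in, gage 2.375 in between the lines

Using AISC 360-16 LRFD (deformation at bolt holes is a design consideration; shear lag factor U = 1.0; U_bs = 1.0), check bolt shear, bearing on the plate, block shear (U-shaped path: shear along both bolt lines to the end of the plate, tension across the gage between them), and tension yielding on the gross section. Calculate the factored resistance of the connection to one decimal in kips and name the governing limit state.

Bolt shear: A_b = π(0.625)²/4 = 0.3068 in². φR_n = 0.75 × 84 × 0.3068 × 8 × 2 = 309.3 kips.
Bearing (0.375 in plate, F_u = 65 ksi): end bolts L_c = 1.0625 − 0.6875/2 = 0.71875, R_n = min(1.2×0.71875×0.375×65, 2.4×0.625×0.375×65) = 21.023 kips/bolt; interior L_c = 2.25 − 0.6875 = 1.5625, R_n = 36.563 kips/bolt. φR_n = 0.75 × (2×21.023 + 6×36.563) = 196.1 kips.
Block shear: shear path 2×[1.0625+3×2.25] = 2×7.8125 in, A_gv = 5.8594, A_nv = 2×(7.8125 − 3.5×0.75)×0.375 = 3.8906 in²; tension across gage: (2.375 − 1×0.75)×0.375 = 0.60938 in². R_n = min(0.6×65×3.8906, 0.6×50×5.8594) + 1.0×65×0.60938 = min(151.73, 175.78) + 39.61 = 191.34 kips. φR_n = 0.75 × 191.34 = 143.5 kips.
Tension yield (gross): A_g = 7×0.375 = 2.625 in². φR_n = 0.90 × 50 × 2.625 = 118.1 kips.
Governing: min(309.3, 196.1, 143.5, 118.1) = 118.1 kips → gross-section yield.

118.1 kips (gross-section yield governs)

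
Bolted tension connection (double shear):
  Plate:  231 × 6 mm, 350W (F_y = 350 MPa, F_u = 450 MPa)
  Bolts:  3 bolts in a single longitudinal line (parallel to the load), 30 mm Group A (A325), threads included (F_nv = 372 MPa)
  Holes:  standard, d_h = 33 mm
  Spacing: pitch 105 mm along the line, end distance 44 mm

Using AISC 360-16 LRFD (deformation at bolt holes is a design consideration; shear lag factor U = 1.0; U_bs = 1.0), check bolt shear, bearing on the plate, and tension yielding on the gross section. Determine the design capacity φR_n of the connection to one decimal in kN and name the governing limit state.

Bolt shear: A_b = π(30)²/4 = 706.86 mm². φR_n = 0.75 × 372 × 706.86 × 3 × 2 = 1183.3 kN.
Bearing (6 mm plate, F_u = 450 MPa): end bolts L_c = 44 − 33/2 = 27.5, R_n = min(1.2×27.5×6×450, 2.4×30×6×450) = 89.1 kN/bolt; interior L_c = 105 − 33 = 72, R_n = 194.4 kN/bolt. φR_n = 0.75 × (1×89.1 + 2×194.4) = 358.4 kN.
Tension yield (gross): A_g = 231×6 = 1386 mm². φR_n = 0.90 × 350 × 1386 = 436.6 kN.
Governing: min(1183.3, 358.4, 436.6) = 358.4 kN → bearing.

358.4 kN (bearing governs)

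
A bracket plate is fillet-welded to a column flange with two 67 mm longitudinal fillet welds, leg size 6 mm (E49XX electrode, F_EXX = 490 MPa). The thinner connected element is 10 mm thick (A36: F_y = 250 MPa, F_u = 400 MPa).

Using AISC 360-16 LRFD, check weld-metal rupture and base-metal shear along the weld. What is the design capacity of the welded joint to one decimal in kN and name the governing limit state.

125.3 kN (weld metal governs)

Weld metal: throat = 0.707×6 = 4.242 mm, L = 2×67 = 134 mm. φR_n = 0.75 × 0.6 × 490 × 4.242 × 134 = 125.3 kN.
Base metal shear (10 mm plate): yield φR_n = 1.0×0.6×250×10×134 = 201.0 kN; rupture φR_n = 0.75×0.6×400×10×134 = 241.2 kN; take 201.0 kN (yield).
Governing: min(125.3, 201.0) = 125.3 kN → weld metal.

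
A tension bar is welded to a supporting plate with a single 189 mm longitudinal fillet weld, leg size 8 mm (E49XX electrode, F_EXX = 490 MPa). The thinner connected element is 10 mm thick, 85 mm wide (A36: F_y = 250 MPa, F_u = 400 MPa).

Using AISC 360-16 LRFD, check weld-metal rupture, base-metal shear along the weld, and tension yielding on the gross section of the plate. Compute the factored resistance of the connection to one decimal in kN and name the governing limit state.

Weld metal: throat = 0.707×8 = 5.656 mm, L = 189 mm. φR_n = 0.75 × 0.6 × 490 × 5.656 × 189 = 235.7 kN.
Base metal shear (10 mm plate): yield φR_n = 1.0×0.6×250×10×189 = 283.5 kN; rupture φR_n = 0.75×0.6×400×10×189 = 340.2 kN; take 283.5 kN (yield).
Tension yield (gross): A_g = 85×10 = 850 mm². φR_n = 0.90 × 250 × 850 = 191.3 kN.
Governing: min(235.7, 283.5, 191.3) = 191.3 kN → gross-section yield.

191.3 kN (gross-section yield governs)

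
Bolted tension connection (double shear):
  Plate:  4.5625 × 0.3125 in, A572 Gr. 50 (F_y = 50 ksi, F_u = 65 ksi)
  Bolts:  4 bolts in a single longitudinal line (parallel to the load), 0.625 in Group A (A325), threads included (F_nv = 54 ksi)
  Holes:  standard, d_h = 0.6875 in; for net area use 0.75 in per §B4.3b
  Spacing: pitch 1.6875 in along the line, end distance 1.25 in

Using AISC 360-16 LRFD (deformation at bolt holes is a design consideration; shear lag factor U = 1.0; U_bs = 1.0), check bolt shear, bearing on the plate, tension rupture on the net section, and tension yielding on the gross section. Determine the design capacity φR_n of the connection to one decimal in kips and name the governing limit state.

58.1 kips (net-section rupture governs)

Bolt shear: A_b = π(0.625)²/4 = 0.3068 in². φR_n = 0.75 × 54 × 0.3068 × 4 × 2 = 99.4 kips.
Bearing (0.3125 in plate, F_u = 65 ksi): end bolts L_c = 1.25 − 0.6875/2 = 0.90625, R_n = min(1.2×0.90625×0.3125×65, 2.4×0.625×0.3125×65) = 22.09 kips/bolt; interior L_c = 1.6875 − 0.6875 = 1, R_n = 24.375 kips/bolt. φR_n = 0.75 × (1×22.09 + 3×24.375) = 71.4 kips.
Tension rupture (net): A_n = (4.5625 − 1×0.75)×0.3125 = 1.1914 in² (U = 1.0, A_e = A_n). φR_n = 0.75 × 65 × 1.1914 = 58.1 kips.
Tension yield (gross): A_g = 4.5625×0.3125 = 1.4258 in². φR_n = 0.90 × 50 × 1.4258 = 64.2 kips.
Governing: min(99.4, 71.4, 58.1, 64.2) = 58.1 kips → net-section rupture.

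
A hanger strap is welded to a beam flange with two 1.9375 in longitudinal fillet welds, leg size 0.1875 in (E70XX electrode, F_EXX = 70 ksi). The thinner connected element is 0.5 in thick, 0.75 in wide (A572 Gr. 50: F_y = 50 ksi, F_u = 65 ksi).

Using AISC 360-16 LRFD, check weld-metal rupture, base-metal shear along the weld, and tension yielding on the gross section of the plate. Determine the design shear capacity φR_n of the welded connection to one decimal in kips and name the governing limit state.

Weld metal: throat = 0.707×0.1875 = 0.13256 in, L = 2×1.9375 = 3.875 in. φR_n = 0.75 × 0.6 × 70 × 0.13256 × 3.875 = 16.2 kips.
Base metal shear (0.5 in plate): yield φR_n = 1.0×0.6×50×0.5×3.875 = 58.1 kips; rupture φR_n = 0.75×0.6×65×0.5×3.875 = 56.7 kips; take 56.7 kips (rupture).
Tension yield (gross): A_g = 0.75×0.5 = 0.375 in². φR_n = 0.90 × 50 × 0.375 = 16.9 kips.
Governing: min(16.2, 56.7, 16.9) = 16.2 kips → weld metal.

16.2 kips (weld metal governs)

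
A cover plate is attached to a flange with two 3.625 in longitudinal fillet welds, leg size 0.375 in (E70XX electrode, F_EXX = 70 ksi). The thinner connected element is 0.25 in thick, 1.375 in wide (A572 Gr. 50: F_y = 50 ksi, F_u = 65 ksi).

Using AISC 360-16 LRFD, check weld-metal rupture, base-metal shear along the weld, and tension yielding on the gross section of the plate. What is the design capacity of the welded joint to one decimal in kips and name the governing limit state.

Weld metal: throat = 0.707×0.375 = 0.26513 in, L = 2×3.625 = 7.25 in. φR_n = 0.75 × 0.6 × 70 × 0.26513 × 7.25 = 60.5 kips.
Base metal shear (0.25 in plate): yield φR_n = 1.0×0.6×50×0.25×7.25 = 54.4 kips; rupture φR_n = 0.75×0.6×65×0.25×7.25 = 53.0 kips; take 53.0 kips (rupture).
Tension yield (gross): A_g = 1.375×0.25 = 0.34375 in². φR_n = 0.90 × 50 × 0.34375 = 15.5 kips.
Governing: min(60.5, 53.0, 15.5) = 15.5 kips → gross-section yield.

15.5 kips (gross-section yield governs)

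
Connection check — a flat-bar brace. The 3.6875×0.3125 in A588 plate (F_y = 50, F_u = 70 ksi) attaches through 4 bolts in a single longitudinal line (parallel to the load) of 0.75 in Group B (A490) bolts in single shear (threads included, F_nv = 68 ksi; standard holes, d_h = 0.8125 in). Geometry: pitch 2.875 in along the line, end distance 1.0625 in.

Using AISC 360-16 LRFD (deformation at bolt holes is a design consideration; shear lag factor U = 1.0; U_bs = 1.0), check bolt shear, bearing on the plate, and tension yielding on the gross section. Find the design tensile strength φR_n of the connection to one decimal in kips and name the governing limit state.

Bolt shear: A_b = π(0.75)²/4 = 0.44179 in². φR_n = 0.75 × 68 × 0.44179 × 4 × 1 = 90.1 kips.
Bearing (0.3125 in plate, F_u = 70 ksi): end bolts L_c = 1.0625 − 0.8125/2 = 0.65625, R_n = min(1.2×0.65625×0.3125×70, 2.4×0.75×0.3125×70) = 17.227 kips/bolt; interior L_c = 2.875 − 0.8125 = 2.0625, R_n = 39.375 kips/bolt. φR_n = 0.75 × (1×17.227 + 3×39.375) = 101.5 kips.
Tension yield (gross): A_g = 3.6875×0.3125 = 1.1523 in². φR_n = 0.90 × 50 × 1.1523 = 51.9 kips.
Governing: min(90.1, 101.5, 51.9) = 51.9 kips → gross-section yield.

51.9 kips (gross-section yield governs)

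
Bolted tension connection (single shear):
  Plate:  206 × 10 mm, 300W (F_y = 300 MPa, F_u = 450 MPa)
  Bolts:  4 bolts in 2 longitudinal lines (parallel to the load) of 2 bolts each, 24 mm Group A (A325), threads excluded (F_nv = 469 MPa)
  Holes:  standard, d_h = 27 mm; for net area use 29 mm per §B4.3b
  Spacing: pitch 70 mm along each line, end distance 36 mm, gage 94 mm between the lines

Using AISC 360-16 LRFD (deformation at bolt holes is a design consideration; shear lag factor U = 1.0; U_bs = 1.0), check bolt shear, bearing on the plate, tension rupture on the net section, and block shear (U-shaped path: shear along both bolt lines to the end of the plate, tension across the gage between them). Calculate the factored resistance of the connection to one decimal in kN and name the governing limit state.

Bolt shear: A_b = π(24)²/4 = 452.39 mm². φR_n = 0.75 × 469 × 452.39 × 4 × 1 = 636.5 kN.
Bearing (10 mm plate, F_u = 450 MPa): end bolts L_c = 36 − 27/2 = 22.5, R_n = min(1.2×22.5×10×450, 2.4×24×10×450) = 121.5 kN/bolt; interior L_c = 70 − 27 = 43, R_n = 232.2 kN/bolt. φR_n = 0.75 × (2×121.5 + 2×232.2) = 530.6 kN.
Tension rupture (net): A_n = (206 − 2×29)×10 = 1480 mm² (U = 1.0, A_e = A_n). φR_n = 0.75 × 450 × 1480 = 499.5 kN.
Block shear: shear path 2×[36+1×70] = 2×106 mm, A_gv = 2120, A_nv = 2×(106 − 1.5×29)×10 = 1250 mm²; tension across gage: (94 − 1×29)×10 = 650 mm². R_n = min(0.6×450×1250, 0.6×300×2120) + 1.0×450×650 = min(337.5, 381.6) + 292.5 = 630 kN. φR_n = 0.75 × 630 = 472.5 kN.
Governing: min(636.5, 530.6, 499.5, 472.5) = 472.5 kN → block shear.

472.5 kN (block shear governs)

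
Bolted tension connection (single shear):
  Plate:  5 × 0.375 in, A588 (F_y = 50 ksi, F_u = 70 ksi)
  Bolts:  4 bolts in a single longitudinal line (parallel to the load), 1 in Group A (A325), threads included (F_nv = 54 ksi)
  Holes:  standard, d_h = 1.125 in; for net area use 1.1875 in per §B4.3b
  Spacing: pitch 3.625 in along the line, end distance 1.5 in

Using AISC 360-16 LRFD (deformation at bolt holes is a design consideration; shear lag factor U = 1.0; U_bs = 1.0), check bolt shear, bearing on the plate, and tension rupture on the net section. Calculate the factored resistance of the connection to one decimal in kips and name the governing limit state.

75.1 kips (net-section rupture governs)

Bolt shear: A_b = π(1)²/4 = 0.7854 in². φR_n = 0.75 × 54 × 0.7854 × 4 × 1 = 127.2 kips.
Bearing (0.375 in plate, F_u = 70 ksi): end bolts L_c = 1.5 − 1.125/2 = 0.9375, R_n = min(1.2×0.9375×0.375×70, 2.4×1×0.375×70) = 29.531 kips/bolt; interior L_c = 3.625 − 1.125 = 2.5, R_n = 63 kips/bolt. φR_n = 0.75 × (1×29.531 + 3×63) = 163.9 kips.
Tension rupture (net): A_n = (5 − 1×1.1875)×0.375 = 1.4297 in² (U = 1.0, A_e = A_n). φR_n = 0.75 × 70 × 1.4297 = 75.1 kips.
Governing: min(127.2, 163.9, 75.1) = 75.1 kips → net-section rupture.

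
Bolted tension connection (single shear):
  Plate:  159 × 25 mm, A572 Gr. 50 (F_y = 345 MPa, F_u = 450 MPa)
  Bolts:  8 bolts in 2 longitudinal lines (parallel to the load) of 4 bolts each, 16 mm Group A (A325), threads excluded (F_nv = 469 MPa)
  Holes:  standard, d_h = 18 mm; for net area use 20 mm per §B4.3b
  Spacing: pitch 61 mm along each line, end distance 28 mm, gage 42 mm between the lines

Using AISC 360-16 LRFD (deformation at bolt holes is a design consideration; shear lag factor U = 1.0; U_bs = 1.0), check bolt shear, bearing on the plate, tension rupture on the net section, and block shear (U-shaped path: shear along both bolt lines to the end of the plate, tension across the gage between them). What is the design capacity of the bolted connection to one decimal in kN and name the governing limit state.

Bolt shear: A_b = π(16)²/4 = 201.06 mm². φR_n = 0.75 × 469 × 201.06 × 8 × 1 = 565.8 kN.
Bearing (25 mm plate, F_u = 450 MPa): end bolts L_c = 28 − 18/2 = 19, R_n = min(1.2×19×25×450, 2.4×16×25×450) = 256.5 kN/bolt; interior L_c = 61 − 18 = 43, R_n = 432 kN/bolt. φR_n = 0.75 × (2×256.5 + 6×432) = 2328.8 kN.
Tension rupture (net): A_n = (159 − 2×20)×25 = 2975 mm² (U = 1.0, A_e = A_n). φR_n = 0.75 × 450 × 2975 = 1004.1 kN.
Block shear: shear path 2×[28+3×61] = 2×211 mm, A_gv = 10550, A_nv = 2×(211 − 3.5×20)×25 = 7050 mm²; tension across gage: (42 − 1×20)×25 = 550 mm². R_n = min(0.6×450×7050, 0.6×345×10550) + 1.0×450×550 = min(1903.5, 2183.9) + 247.5 = 2151 kN. φR_n = 0.75 × 2151 = 1613.3 kN.
Governing: min(565.8, 2328.8, 1004.1, 1613.3) = 565.8 kN → bolt shear.

565.8 kN (bolt shear governs)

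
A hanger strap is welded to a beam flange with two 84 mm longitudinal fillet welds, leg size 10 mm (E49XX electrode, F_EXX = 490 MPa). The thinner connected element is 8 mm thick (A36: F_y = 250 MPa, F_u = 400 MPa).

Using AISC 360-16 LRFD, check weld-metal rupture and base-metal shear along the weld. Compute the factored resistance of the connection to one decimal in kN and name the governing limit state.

Weld metal: throat = 0.707×10 = 7.07 mm, L = 2×84 = 168 mm. φR_n = 0.75 × 0.6 × 490 × 7.07 × 168 = 261.9 kN.
Base metal shear (8 mm plate): yield φR_n = 1.0×0.6×250×8×168 = 201.6 kN; rupture φR_n = 0.75×0.6×400×8×168 = 241.9 kN; take 201.6 kN (yield).
Governing: min(261.9, 201.6) = 201.6 kN → base-metal shear.

201.6 kN (base-metal shear governs)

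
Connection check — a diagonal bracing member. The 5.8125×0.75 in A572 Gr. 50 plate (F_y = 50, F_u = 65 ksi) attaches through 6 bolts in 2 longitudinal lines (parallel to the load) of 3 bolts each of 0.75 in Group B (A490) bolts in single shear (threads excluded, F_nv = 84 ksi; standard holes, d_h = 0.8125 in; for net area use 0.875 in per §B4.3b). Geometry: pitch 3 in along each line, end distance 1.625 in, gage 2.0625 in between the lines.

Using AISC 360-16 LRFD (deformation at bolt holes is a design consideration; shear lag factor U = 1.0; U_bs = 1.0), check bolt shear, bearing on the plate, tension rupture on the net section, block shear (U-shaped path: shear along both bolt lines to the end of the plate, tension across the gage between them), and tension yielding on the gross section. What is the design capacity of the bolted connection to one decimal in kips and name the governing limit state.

Bolt shear: A_b = π(0.75)²/4 = 0.44179 in². φR_n = 0.75 × 84 × 0.44179 × 6 × 1 = 167.0 kips.
Bearing (0.75 in plate, F_u = 65 ksi): end bolts L_c = 1.625 − 0.8125/2 = 1.21875, R_n = min(1.2×1.21875×0.75×65, 2.4×0.75×0.75×65) = 71.297 kips/bolt; interior L_c = 3 − 0.8125 = 2.1875, R_n = 87.75 kips/bolt. φR_n = 0.75 × (2×71.297 + 4×87.75) = 370.2 kips.
Tension rupture (net): A_n = (5.8125 − 2×0.875)×0.75 = 3.0469 in² (U = 1.0, A_e = A_n). φR_n = 0.75 × 65 × 3.0469 = 148.5 kips.
Block shear: shear path 2×[1.625+2×3] = 2×7.625 in, A_gv = 11.438, A_nv = 2×(7.625 − 2.5×0.875)×0.75 = 8.1563 in²; tension across gage: (2.0625 − 1×0.875)×0.75 = 0.89063 in². R_n = min(0.6×65×8.1563, 0.6×50×11.438) + 1.0×65×0.89063 = min(318.1, 343.14) + 57.891 = 375.99 kips. φR_n = 0.75 × 375.99 = 282.0 kips.
Tension yield (gross): A_g = 5.8125×0.75 = 4.3594 in². φR_n = 0.90 × 50 × 4.3594 = 196.2 kips.
Governing: min(167.0, 370.2, 148.5, 282.0, 196.2) = 148.5 kips → net-section rupture.

148.5 kips (net-section rupture governs)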